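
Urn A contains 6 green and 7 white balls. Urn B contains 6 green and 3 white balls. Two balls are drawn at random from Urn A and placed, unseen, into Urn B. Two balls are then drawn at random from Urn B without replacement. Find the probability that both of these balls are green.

Condition on how many of the transferred balls are green (from Urn A: 6 green of 13; then Urn B has 11 total).
  0 green: C(6,0)C(7,2)/C(13,2) = 7/26; then P = C(6,2)/C(11,2) = 3/11
  1 green: C(6,1)C(7,1)/C(13,2) = 7/13; then P = C(7,2)/C(11,2) = 21/55
  2 green: C(6,2)C(7,0)/C(13,2) = 5/26; then P = C(8,2)/C(11,2) = 28/55
P(both green) = 49/130 ≈ 0.3769.

49/130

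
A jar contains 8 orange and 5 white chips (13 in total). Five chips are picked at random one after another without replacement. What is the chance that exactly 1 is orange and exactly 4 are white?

40/1287

Unordered draws without replacement: count favorable combinations over C(13,5).
Favorable = C(8,1) · C(5,4) = 40; total = C(13,5) = 1287.
P = 40/1287 = 40/1287 ≈ 0.0311.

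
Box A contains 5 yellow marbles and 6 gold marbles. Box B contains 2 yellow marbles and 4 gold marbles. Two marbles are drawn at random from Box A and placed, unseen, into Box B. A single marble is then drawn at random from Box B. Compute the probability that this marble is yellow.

4/11

Condition on how many of the transferred marbles are yellow (from Box A: 5 yellow of 11; then Box B has 8 total).
  0 yellow: C(5,0)C(6,2)/C(11,2) = 3/11; then P = 2/8
  1 yellow: C(5,1)C(6,1)/C(11,2) = 6/11; then P = 3/8
  2 yellow: C(5,2)C(6,0)/C(11,2) = 2/11; then P = 4/8
P(yellow from Box B) = 4/11 ≈ 0.3636.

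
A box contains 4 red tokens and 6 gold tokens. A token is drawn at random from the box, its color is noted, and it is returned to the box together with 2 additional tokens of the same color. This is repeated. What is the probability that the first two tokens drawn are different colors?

Either red then gold, or gold then red; after the first draw the total is 12.
P = (4/10)·(6/12) + (6/10)·(4/12) = 2/5 ≈ 0.4000.

2/5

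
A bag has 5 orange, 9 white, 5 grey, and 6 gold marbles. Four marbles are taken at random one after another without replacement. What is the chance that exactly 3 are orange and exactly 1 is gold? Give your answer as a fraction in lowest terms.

6/1265

Unordered draws without replacement: count favorable combinations over C(25,4).
Favorable = C(5,3) · C(9,0) · C(5,0) · C(6,1) = 60; total = C(25,4) = 12650.
P = 60/12650 = 6/1265 ≈ 0.0047.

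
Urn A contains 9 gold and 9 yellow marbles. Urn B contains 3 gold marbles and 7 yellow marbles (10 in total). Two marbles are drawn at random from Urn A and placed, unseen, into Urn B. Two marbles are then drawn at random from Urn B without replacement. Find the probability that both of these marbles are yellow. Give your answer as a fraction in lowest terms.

80/187

Condition on how many of the transferred marbles are yellow (from Urn A: 9 yellow of 18; then Urn B has 12 total).
  0 yellow: C(9,0)C(9,2)/C(18,2) = 4/17; then P = C(7,2)/C(12,2) = 7/22
  1 yellow: C(9,1)C(9,1)/C(18,2) = 9/17; then P = C(8,2)/C(12,2) = 14/33
  2 yellow: C(9,2)C(9,0)/C(18,2) = 4/17; then P = C(9,2)/C(12,2) = 6/11
P(both yellow) = 80/187 ≈ 0.4278.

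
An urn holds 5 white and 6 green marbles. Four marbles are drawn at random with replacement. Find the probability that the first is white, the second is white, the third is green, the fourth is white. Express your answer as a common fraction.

Multiply the conditional probability of each draw in order, with replacement (the composition resets each draw).
P = (5/11) · (5/11) · (6/11) · (5/11) = 750/14641 ≈ 0.0512.

750/14641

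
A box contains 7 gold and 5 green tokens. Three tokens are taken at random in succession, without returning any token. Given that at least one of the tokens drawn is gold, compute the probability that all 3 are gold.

P(all 3 gold) = C(7,3)/C(12,3) = 7/44; P(at least one gold) = 1 − C(5,3)/C(12,3) = 21/22.
Since 'all 3 gold' ⊆ 'at least one gold', P(all 3 | at least one) = 7/44 / 21/22 = 1/6 ≈ 0.1667.

1/6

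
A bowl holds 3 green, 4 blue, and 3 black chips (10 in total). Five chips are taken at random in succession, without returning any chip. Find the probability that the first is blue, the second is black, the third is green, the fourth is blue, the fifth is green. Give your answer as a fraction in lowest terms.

Multiply the conditional probability of each draw in order, without replacement, so each draw removes one from its color and from the total.
P = (4/10) · (3/9) · (3/8) · (3/7) · (2/6) = 1/140 ≈ 0.0071.

1/140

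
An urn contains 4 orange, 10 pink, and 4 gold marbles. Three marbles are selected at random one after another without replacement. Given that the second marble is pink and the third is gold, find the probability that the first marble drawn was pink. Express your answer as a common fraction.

9/16

P(first=pink and the second marble is pink and the third is gold) = (10/18)·(9/17)·(4/16) = 5/68.
P(E) = Σ over first color = 5/153 + 5/68 + 5/204 = 20/153.
By Bayes, P(first=pink | E) = 5/68 / 20/153 = 9/16 ≈ 0.5625.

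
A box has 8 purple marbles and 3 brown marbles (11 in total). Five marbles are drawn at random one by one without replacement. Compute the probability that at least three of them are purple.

Sum the hypergeometric tail for j = 3,…,5 purple marbles.
Favorable = C(8,3)·C(3,2) + C(8,4)·C(3,1) + C(8,5)·C(3,0) = 434; total = C(11,5) = 462.
P = 434/462 = 31/33 ≈ 0.9394.

31/33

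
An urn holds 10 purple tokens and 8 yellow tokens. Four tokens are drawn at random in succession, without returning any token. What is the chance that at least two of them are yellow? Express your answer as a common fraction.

Sum the hypergeometric tail for j = 2,…,4 yellow tokens.
Favorable = C(8,2)·C(10,2) + C(8,3)·C(10,1) + C(8,4)·C(10,0) = 1890; total = C(18,4) = 3060.
P = 1890/3060 = 21/34 ≈ 0.6176.

21/34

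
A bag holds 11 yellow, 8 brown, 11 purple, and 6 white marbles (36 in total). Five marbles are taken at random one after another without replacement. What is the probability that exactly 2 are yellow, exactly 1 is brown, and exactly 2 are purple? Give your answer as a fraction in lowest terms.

275/4284

Unordered draws without replacement: count favorable combinations over C(36,5).
Favorable = C(11,2) · C(8,1) · C(11,2) · C(6,0) = 24200; total = C(36,5) = 376992.
P = 24200/376992 = 275/4284 ≈ 0.0642.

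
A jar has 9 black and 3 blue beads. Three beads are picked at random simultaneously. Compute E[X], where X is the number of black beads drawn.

9/4

By linearity of expectation, E[X] = Σ P(draw i is black); by symmetry each draw (even without replacement) has P(black) = 9/12.
E[X] = 3 · 9/12 = 9/4 ≈ 2.2500.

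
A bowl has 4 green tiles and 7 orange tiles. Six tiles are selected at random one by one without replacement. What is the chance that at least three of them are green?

Sum the hypergeometric tail for j = 3,…,4 green tiles.
Favorable = C(4,3)·C(7,3) + C(4,4)·C(7,2) = 161; total = C(11,6) = 462.
P = 161/462 = 23/66 ≈ 0.3485.

23/66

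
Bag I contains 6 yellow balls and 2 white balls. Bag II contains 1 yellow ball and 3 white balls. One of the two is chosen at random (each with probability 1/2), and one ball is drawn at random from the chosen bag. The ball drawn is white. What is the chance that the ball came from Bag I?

1/4

P(white | Bag I) = 1/4; P(white | Bag II) = 3/4.
P(white) = 1/2·1/4 + 1/2·3/4 = 1/2.
By Bayes' rule, P(Bag I | white) = 1/8 / 1/2 = 1/4 ≈ 0.2500.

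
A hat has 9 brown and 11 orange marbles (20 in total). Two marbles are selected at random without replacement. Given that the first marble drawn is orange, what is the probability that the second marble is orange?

10/19

After removing 1 orange, the hat has 10 orange out of 19 remaining.
P(second is orange | given) = 10/19 ≈ 0.5263.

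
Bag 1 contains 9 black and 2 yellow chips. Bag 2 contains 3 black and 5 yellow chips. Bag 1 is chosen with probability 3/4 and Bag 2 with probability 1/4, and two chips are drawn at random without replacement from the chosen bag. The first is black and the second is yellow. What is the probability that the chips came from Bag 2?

275/779

P(E | Bag 1) = 9/55; P(E | Bag 2) = 15/56.
P(E) = 3/4·9/55 + 1/4·15/56 = 2337/12320.
By Bayes' rule, P(Bag 2 | E) = 15/224 / 2337/12320 = 275/779 ≈ 0.3530.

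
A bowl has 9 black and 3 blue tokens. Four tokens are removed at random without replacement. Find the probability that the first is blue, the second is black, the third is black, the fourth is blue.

2/55

Multiply the conditional probability of each draw in order, without replacement, so each draw removes one from its color and from the total.
P = (3/12) · (9/11) · (8/10) · (2/9) = 2/55 ≈ 0.0364.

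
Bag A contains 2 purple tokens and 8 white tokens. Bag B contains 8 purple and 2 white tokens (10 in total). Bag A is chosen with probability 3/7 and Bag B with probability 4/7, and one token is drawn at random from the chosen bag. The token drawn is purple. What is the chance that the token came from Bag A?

P(purple | Bag A) = 1/5; P(purple | Bag B) = 4/5.
P(purple) = 3/7·1/5 + 4/7·4/5 = 19/35.
By Bayes' rule, P(Bag A | purple) = 3/35 / 19/35 = 3/19 ≈ 0.1579.

3/19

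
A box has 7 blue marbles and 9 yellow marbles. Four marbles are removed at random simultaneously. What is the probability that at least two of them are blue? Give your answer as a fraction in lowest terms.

Sum the hypergeometric tail for j = 2,…,4 blue marbles.
Favorable = C(7,2)·C(9,2) + C(7,3)·C(9,1) + C(7,4)·C(9,0) = 1106; total = C(16,4) = 1820.
P = 1106/1820 = 79/130 ≈ 0.6077.

79/130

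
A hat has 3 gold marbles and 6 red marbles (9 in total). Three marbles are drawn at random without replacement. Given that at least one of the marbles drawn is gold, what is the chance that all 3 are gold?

P(all 3 gold) = C(3,3)/C(9,3) = 1/84; P(at least one gold) = 1 − C(6,3)/C(9,3) = 16/21.
Since 'all 3 gold' ⊆ 'at least one gold', P(all 3 | at least one) = 1/84 / 16/21 = 1/64 ≈ 0.0156.

1/64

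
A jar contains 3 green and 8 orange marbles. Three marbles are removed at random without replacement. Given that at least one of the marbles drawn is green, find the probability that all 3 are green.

1/109

P(all 3 green) = C(3,3)/C(11,3) = 1/165; P(at least one green) = 1 − C(8,3)/C(11,3) = 109/165.
Since 'all 3 green' ⊆ 'at least one green', P(all 3 | at least one) = 1/165 / 109/165 = 1/109 ≈ 0.0092.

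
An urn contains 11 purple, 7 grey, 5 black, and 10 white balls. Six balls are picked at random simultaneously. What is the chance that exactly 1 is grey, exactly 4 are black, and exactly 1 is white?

Unordered draws without replacement: count favorable combinations over C(33,6).
Favorable = C(11,0) · C(7,1) · C(5,4) · C(10,1) = 350; total = C(33,6) = 1107568.
P = 350/1107568 = 25/79112 ≈ 0.0003.

25/79112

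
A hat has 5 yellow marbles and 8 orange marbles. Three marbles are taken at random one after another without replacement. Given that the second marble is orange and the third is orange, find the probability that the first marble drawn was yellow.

P(first=yellow and the second marble is orange and the third is orange) = (5/13)·(8/12)·(7/11) = 70/429.
P(E) = Σ over first color = 70/429 + 28/143 = 14/39.
By Bayes, P(first=yellow | E) = 70/429 / 14/39 = 5/11 ≈ 0.4545.

5/11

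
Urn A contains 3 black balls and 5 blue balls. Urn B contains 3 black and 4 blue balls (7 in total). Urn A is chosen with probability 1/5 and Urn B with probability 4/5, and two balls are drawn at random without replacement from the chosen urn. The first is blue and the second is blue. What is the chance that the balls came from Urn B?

P(E | Urn A) = 5/14; P(E | Urn B) = 2/7.
P(E) = 1/5·5/14 + 4/5·2/7 = 3/10.
By Bayes' rule, P(Urn B | E) = 8/35 / 3/10 = 16/21 ≈ 0.7619.

16/21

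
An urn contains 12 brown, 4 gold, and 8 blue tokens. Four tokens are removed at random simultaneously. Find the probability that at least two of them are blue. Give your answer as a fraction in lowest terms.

103/253

Sum the hypergeometric tail for j = 2,…,4 blue tokens.
Favorable = C(8,2)·C(16,2) + C(8,3)·C(16,1) + C(8,4)·C(16,0) = 4326; total = C(24,4) = 10626.
P = 4326/10626 = 103/253 ≈ 0.4071.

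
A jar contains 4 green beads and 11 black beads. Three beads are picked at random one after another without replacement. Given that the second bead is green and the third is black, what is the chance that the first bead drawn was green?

P(first=green and the second bead is green and the third is black) = (4/15)·(3/14)·(11/13) = 22/455.
P(E) = Σ over first color = 22/455 + 44/273 = 22/105.
By Bayes, P(first=green | E) = 22/455 / 22/105 = 3/13 ≈ 0.2308.

3/13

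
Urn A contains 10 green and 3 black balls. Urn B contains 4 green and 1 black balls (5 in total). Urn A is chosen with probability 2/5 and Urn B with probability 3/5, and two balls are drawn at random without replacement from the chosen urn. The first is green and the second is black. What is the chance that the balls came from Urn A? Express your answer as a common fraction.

25/64

P(E | Urn A) = 5/26; P(E | Urn B) = 1/5.
P(E) = 2/5·5/26 + 3/5·1/5 = 64/325.
By Bayes' rule, P(Urn A | E) = 1/13 / 64/325 = 25/64 ≈ 0.3906.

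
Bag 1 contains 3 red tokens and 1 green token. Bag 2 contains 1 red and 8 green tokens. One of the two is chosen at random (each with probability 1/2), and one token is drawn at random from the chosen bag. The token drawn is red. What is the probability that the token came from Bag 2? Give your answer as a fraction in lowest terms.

4/31

P(red | Bag 1) = 3/4; P(red | Bag 2) = 1/9.
P(red) = 1/2·3/4 + 1/2·1/9 = 31/72.
By Bayes' rule, P(Bag 2 | red) = 1/18 / 31/72 = 4/31 ≈ 0.1290.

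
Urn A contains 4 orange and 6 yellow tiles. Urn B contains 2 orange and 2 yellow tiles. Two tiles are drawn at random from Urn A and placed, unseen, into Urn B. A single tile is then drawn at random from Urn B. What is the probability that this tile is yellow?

8/15

Condition on how many of the transferred tiles are yellow (from Urn A: 6 yellow of 10; then Urn B has 6 total).
  0 yellow: C(6,0)C(4,2)/C(10,2) = 2/15; then P = 2/6
  1 yellow: C(6,1)C(4,1)/C(10,2) = 8/15; then P = 3/6
  2 yellow: C(6,2)C(4,0)/C(10,2) = 1/3; then P = 4/6
P(yellow from Urn B) = 8/15 ≈ 0.5333.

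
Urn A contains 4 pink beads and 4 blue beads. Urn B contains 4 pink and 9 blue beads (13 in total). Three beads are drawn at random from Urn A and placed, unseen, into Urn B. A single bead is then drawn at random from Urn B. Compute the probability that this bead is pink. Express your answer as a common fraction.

Condition on how many of the transferred beads are pink (from Urn A: 4 pink of 8; then Urn B has 16 total).
  0 pink: C(4,0)C(4,3)/C(8,3) = 1/14; then P = 4/16
  1 pink: C(4,1)C(4,2)/C(8,3) = 3/7; then P = 5/16
  2 pink: C(4,2)C(4,1)/C(8,3) = 3/7; then P = 6/16
  3 pink: C(4,3)C(4,0)/C(8,3) = 1/14; then P = 7/16
P(pink from Urn B) = 11/32 ≈ 0.3438.

11/32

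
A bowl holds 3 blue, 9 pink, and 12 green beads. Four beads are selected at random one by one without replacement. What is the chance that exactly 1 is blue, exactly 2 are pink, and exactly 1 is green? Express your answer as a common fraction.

Unordered draws without replacement: count favorable combinations over C(24,4).
Favorable = C(3,1) · C(9,2) · C(12,1) = 1296; total = C(24,4) = 10626.
P = 1296/10626 = 216/1771 ≈ 0.1220.

216/1771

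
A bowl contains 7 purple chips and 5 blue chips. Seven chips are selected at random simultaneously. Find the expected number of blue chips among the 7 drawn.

By linearity of expectation, E[X] = Σ P(draw i is blue); by symmetry each draw (even without replacement) has P(blue) = 5/12.
E[X] = 7 · 5/12 = 35/12 ≈ 2.9167.

35/12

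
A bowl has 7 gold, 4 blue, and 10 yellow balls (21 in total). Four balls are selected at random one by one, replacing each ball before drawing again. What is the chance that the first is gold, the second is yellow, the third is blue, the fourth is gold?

Multiply the conditional probability of each draw in order, with replacement (the composition resets each draw).
P = (7/21) · (10/21) · (4/21) · (7/21) = 40/3969 ≈ 0.0101.

40/3969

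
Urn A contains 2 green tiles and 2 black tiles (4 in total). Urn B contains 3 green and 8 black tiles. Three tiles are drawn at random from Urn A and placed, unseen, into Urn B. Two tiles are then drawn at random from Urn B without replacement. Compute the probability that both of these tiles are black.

Condition on how many of the transferred tiles are black (from Urn A: 2 black of 4; then Urn B has 14 total).
  1 black: C(2,1)C(2,2)/C(4,3) = 1/2; then P = C(9,2)/C(14,2) = 36/91
  2 black: C(2,2)C(2,1)/C(4,3) = 1/2; then P = C(10,2)/C(14,2) = 45/91
P(both black) = 81/182 ≈ 0.4451.

81/182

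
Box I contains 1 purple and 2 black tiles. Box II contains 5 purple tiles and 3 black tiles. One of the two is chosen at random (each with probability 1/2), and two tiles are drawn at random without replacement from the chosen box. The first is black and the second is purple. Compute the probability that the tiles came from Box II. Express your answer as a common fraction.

P(E | Box I) = 1/3; P(E | Box II) = 15/56.
P(E) = 1/2·1/3 + 1/2·15/56 = 101/336.
By Bayes' rule, P(Box II | E) = 15/112 / 101/336 = 45/101 ≈ 0.4455.

45/101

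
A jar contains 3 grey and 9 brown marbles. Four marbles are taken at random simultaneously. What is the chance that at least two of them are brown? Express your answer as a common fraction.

Sum the hypergeometric tail for j = 2,…,4 brown marbles.
Favorable = C(9,2)·C(3,2) + C(9,3)·C(3,1) + C(9,4)·C(3,0) = 486; total = C(12,4) = 495.
P = 486/495 = 54/55 ≈ 0.9818.

54/55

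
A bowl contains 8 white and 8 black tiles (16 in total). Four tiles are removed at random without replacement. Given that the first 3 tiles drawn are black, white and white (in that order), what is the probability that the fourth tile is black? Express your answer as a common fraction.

7/13

After removing 2 white, 1 black, the bowl has 7 black out of 13 remaining.
P(fourth is black | given) = 7/13 ≈ 0.5385.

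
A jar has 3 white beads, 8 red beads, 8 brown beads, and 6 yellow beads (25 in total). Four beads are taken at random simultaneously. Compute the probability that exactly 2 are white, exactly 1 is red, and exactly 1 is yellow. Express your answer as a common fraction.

72/6325

Unordered draws without replacement: count favorable combinations over C(25,4).
Favorable = C(3,2) · C(8,1) · C(8,0) · C(6,1) = 144; total = C(25,4) = 12650.
P = 144/12650 = 72/6325 ≈ 0.0114.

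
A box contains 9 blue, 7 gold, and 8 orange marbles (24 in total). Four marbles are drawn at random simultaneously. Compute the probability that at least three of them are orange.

1/11

Sum the hypergeometric tail for j = 3,…,4 orange marbles.
Favorable = C(8,3)·C(16,1) + C(8,4)·C(16,0) = 966; total = C(24,4) = 10626.
P = 966/10626 = 1/11 ≈ 0.0909.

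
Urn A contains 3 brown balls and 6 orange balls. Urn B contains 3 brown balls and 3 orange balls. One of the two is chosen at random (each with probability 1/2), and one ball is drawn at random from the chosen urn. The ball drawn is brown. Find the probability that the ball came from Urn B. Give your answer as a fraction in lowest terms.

3/5

P(brown | Urn A) = 1/3; P(brown | Urn B) = 1/2.
P(brown) = 1/2·1/3 + 1/2·1/2 = 5/12.
By Bayes' rule, P(Urn B | brown) = 1/4 / 5/12 = 3/5 ≈ 0.6000.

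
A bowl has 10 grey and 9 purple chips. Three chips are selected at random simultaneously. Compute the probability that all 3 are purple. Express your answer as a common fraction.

Unordered draws without replacement: count favorable combinations over C(19,3).
Favorable = C(10,0) · C(9,3) = 84; total = C(19,3) = 969.
P = 84/969 = 28/323 ≈ 0.0867.

28/323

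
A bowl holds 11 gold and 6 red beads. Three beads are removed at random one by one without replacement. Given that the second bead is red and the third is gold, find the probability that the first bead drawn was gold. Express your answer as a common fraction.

P(first=gold and the second bead is red and the third is gold) = (11/17)·(6/16)·(10/15) = 11/68.
P(E) = Σ over first color = 11/68 + 11/136 = 33/136.
By Bayes, P(first=gold | E) = 11/68 / 33/136 = 2/3 ≈ 0.6667.

2/3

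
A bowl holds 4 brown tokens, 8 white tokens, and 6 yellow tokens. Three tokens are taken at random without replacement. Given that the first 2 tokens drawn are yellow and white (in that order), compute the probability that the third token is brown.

1/4

After removing 1 white, 1 yellow, the bowl has 4 brown out of 16 remaining.
P(third is brown | given) = 4/16 = 1/4 ≈ 0.2500.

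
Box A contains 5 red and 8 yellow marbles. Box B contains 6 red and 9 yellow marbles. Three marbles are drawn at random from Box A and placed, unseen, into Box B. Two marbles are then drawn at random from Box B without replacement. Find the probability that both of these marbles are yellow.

Condition on how many of the transferred marbles are yellow (from Box A: 8 yellow of 13; then Box B has 18 total).
  0 yellow: C(8,0)C(5,3)/C(13,3) = 5/143; then P = C(9,2)/C(18,2) = 4/17
  1 yellow: C(8,1)C(5,2)/C(13,3) = 40/143; then P = C(10,2)/C(18,2) = 5/17
  2 yellow: C(8,2)C(5,1)/C(13,3) = 70/143; then P = C(11,2)/C(18,2) = 55/153
  3 yellow: C(8,3)C(5,0)/C(13,3) = 28/143; then P = C(12,2)/C(18,2) = 22/51
P(both yellow) = 698/1989 ≈ 0.3509.

698/1989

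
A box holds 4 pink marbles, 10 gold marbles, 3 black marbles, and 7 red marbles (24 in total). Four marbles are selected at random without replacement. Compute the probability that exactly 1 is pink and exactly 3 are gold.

80/1771

Unordered draws without replacement: count favorable combinations over C(24,4).
Favorable = C(4,1) · C(10,3) · C(3,0) · C(7,0) = 480; total = C(24,4) = 10626.
P = 480/10626 = 80/1771 ≈ 0.0452.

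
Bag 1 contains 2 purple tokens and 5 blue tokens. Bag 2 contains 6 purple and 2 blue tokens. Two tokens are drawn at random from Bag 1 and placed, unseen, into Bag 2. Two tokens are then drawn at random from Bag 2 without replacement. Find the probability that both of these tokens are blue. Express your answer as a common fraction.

Condition on how many of the transferred tokens are blue (from Bag 1: 5 blue of 7; then Bag 2 has 10 total).
  0 blue: C(5,0)C(2,2)/C(7,2) = 1/21; then P = C(2,2)/C(10,2) = 1/45
  1 blue: C(5,1)C(2,1)/C(7,2) = 10/21; then P = C(3,2)/C(10,2) = 1/15
  2 blue: C(5,2)C(2,0)/C(7,2) = 10/21; then P = C(4,2)/C(10,2) = 2/15
P(both blue) = 13/135 ≈ 0.0963.

13/135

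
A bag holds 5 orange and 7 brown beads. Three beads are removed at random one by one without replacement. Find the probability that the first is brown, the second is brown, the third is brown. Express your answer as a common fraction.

7/44

Multiply the conditional probability of each draw in order, without replacement, so each draw removes one from its color and from the total.
P = (7/12) · (6/11) · (5/10) = 7/44 ≈ 0.1591.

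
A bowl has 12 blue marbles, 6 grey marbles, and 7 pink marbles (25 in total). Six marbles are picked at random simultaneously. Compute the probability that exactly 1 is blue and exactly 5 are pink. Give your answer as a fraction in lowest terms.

Unordered draws without replacement: count favorable combinations over C(25,6).
Favorable = C(12,1) · C(6,0) · C(7,5) = 252; total = C(25,6) = 177100.
P = 252/177100 = 9/6325 ≈ 0.0014.

9/6325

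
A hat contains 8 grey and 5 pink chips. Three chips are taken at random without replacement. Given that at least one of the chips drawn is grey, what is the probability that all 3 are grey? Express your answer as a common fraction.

P(all 3 grey) = C(8,3)/C(13,3) = 28/143; P(at least one grey) = 1 − C(5,3)/C(13,3) = 138/143.
Since 'all 3 grey' ⊆ 'at least one grey', P(all 3 | at least one) = 28/143 / 138/143 = 14/69 ≈ 0.2029.

14/69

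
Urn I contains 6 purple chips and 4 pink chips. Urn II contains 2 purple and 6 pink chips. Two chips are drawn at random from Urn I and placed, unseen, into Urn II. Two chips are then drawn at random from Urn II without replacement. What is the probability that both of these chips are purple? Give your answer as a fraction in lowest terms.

56/675

Condition on how many of the transferred chips are purple (from Urn I: 6 purple of 10; then Urn II has 10 total).
  0 purple: C(6,0)C(4,2)/C(10,2) = 2/15; then P = C(2,2)/C(10,2) = 1/45
  1 purple: C(6,1)C(4,1)/C(10,2) = 8/15; then P = C(3,2)/C(10,2) = 1/15
  2 purple: C(6,2)C(4,0)/C(10,2) = 1/3; then P = C(4,2)/C(10,2) = 2/15
P(both purple) = 56/675 ≈ 0.0830.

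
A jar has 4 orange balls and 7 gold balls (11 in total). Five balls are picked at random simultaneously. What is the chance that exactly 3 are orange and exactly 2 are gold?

2/11

Unordered draws without replacement: count favorable combinations over C(11,5).
Favorable = C(4,3) · C(7,2) = 84; total = C(11,5) = 462.
P = 84/462 = 2/11 ≈ 0.1818.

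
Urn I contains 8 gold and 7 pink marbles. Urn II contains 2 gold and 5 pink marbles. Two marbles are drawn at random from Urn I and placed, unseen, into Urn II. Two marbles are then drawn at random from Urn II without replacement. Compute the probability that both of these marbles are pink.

Condition on how many of the transferred marbles are pink (from Urn I: 7 pink of 15; then Urn II has 9 total).
  0 pink: C(7,0)C(8,2)/C(15,2) = 4/15; then P = C(5,2)/C(9,2) = 5/18
  1 pink: C(7,1)C(8,1)/C(15,2) = 8/15; then P = C(6,2)/C(9,2) = 5/12
  2 pink: C(7,2)C(8,0)/C(15,2) = 1/5; then P = C(7,2)/C(9,2) = 7/12
P(both pink) = 223/540 ≈ 0.4130.

223/540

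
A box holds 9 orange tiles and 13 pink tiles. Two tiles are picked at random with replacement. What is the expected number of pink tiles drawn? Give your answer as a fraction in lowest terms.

13/11

By linearity of expectation, E[X] = Σ P(draw i is pink); each independent draw has P(pink) = 13/22.
E[X] = 2 · 13/22 = 13/11 ≈ 1.1818.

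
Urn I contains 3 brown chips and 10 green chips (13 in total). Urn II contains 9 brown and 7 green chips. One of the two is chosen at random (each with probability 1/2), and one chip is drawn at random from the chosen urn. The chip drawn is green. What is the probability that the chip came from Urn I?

160/251

P(green | Urn I) = 10/13; P(green | Urn II) = 7/16.
P(green) = 1/2·10/13 + 1/2·7/16 = 251/416.
By Bayes' rule, P(Urn I | green) = 5/13 / 251/416 = 160/251 ≈ 0.6375.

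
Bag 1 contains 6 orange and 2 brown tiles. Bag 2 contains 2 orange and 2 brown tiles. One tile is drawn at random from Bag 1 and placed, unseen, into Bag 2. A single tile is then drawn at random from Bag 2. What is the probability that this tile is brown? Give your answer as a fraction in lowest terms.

Condition on how many of the transferred tiles are brown (from Bag 1: 2 brown of 8; then Bag 2 has 5 total).
  0 brown: C(2,0)C(6,1)/C(8,1) = 3/4; then P = 2/5
  1 brown: C(2,1)C(6,0)/C(8,1) = 1/4; then P = 3/5
P(brown from Bag 2) = 9/20 ≈ 0.4500.

9/20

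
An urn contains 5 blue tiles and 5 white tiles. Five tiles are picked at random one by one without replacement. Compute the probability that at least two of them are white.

Sum the hypergeometric tail for j = 2,…,5 white tiles.
Favorable = C(5,2)·C(5,3) + C(5,3)·C(5,2) + C(5,4)·C(5,1) + C(5,5)·C(5,0) = 226; total = C(10,5) = 252.
P = 226/252 = 113/126 ≈ 0.8968.

113/126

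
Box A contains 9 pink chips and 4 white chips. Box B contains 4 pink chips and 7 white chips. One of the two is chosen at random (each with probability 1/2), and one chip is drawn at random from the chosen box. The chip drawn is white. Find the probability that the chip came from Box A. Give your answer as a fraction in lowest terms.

44/135

P(white | Box A) = 4/13; P(white | Box B) = 7/11.
P(white) = 1/2·4/13 + 1/2·7/11 = 135/286.
By Bayes' rule, P(Box A | white) = 2/13 / 135/286 = 44/135 ≈ 0.3259.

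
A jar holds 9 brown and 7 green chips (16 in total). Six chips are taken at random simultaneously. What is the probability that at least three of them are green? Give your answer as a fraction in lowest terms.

Sum the hypergeometric tail for j = 3,…,6 green chips.
Favorable = C(7,3)·C(9,3) + C(7,4)·C(9,2) + C(7,5)·C(9,1) + C(7,6)·C(9,0) = 4396; total = C(16,6) = 8008.
P = 4396/8008 = 157/286 ≈ 0.5490.

157/286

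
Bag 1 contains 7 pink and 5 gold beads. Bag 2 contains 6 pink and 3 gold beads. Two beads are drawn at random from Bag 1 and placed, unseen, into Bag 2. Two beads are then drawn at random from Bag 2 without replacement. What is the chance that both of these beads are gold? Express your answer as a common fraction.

Condition on how many of the transferred beads are gold (from Bag 1: 5 gold of 12; then Bag 2 has 11 total).
  0 gold: C(5,0)C(7,2)/C(12,2) = 7/22; then P = C(3,2)/C(11,2) = 3/55
  1 gold: C(5,1)C(7,1)/C(12,2) = 35/66; then P = C(4,2)/C(11,2) = 6/55
  2 gold: C(5,2)C(7,0)/C(12,2) = 5/33; then P = C(5,2)/C(11,2) = 2/11
P(both gold) = 373/3630 ≈ 0.1028.

373/3630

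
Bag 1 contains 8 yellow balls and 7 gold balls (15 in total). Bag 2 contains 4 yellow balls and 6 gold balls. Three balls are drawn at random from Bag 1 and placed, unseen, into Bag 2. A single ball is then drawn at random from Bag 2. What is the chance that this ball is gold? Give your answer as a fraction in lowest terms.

37/65

Condition on how many of the transferred balls are gold (from Bag 1: 7 gold of 15; then Bag 2 has 13 total).
  0 gold: C(7,0)C(8,3)/C(15,3) = 8/65; then P = 6/13
  1 gold: C(7,1)C(8,2)/C(15,3) = 28/65; then P = 7/13
  2 gold: C(7,2)C(8,1)/C(15,3) = 24/65; then P = 8/13
  3 gold: C(7,3)C(8,0)/C(15,3) = 1/13; then P = 9/13
P(gold from Bag 2) = 37/65 ≈ 0.5692.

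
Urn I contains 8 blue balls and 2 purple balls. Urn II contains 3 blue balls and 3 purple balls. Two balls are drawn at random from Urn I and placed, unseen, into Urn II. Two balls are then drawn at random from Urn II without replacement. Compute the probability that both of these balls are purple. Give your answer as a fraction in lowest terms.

Condition on how many of the transferred balls are purple (from Urn I: 2 purple of 10; then Urn II has 8 total).
  0 purple: C(2,0)C(8,2)/C(10,2) = 28/45; then P = C(3,2)/C(8,2) = 3/28
  1 purple: C(2,1)C(8,1)/C(10,2) = 16/45; then P = C(4,2)/C(8,2) = 3/14
  2 purple: C(2,2)C(8,0)/C(10,2) = 1/45; then P = C(5,2)/C(8,2) = 5/14
P(both purple) = 19/126 ≈ 0.1508.

19/126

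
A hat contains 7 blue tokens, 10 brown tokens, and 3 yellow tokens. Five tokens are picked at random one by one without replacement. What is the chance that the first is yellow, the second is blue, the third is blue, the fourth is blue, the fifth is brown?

35/10336

Multiply the conditional probability of each draw in order, without replacement, so each draw removes one from its color and from the total.
P = (3/20) · (7/19) · (6/18) · (5/17) · (10/16) = 35/10336 ≈ 0.0034.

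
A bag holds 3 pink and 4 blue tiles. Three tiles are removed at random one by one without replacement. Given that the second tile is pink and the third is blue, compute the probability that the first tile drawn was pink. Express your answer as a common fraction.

P(first=pink and the second tile is pink and the third is blue) = (3/7)·(2/6)·(4/5) = 4/35.
P(E) = Σ over first color = 4/35 + 6/35 = 2/7.
By Bayes, P(first=pink | E) = 4/35 / 2/7 = 2/5 ≈ 0.4000.

2/5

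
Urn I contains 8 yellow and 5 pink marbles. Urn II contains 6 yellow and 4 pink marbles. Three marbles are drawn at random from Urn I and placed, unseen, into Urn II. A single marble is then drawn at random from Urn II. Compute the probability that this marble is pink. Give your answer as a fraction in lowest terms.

Condition on how many of the transferred marbles are pink (from Urn I: 5 pink of 13; then Urn II has 13 total).
  0 pink: C(5,0)C(8,3)/C(13,3) = 28/143; then P = 4/13
  1 pink: C(5,1)C(8,2)/C(13,3) = 70/143; then P = 5/13
  2 pink: C(5,2)C(8,1)/C(13,3) = 40/143; then P = 6/13
  3 pink: C(5,3)C(8,0)/C(13,3) = 5/143; then P = 7/13
P(pink from Urn II) = 67/169 ≈ 0.3964.

67/169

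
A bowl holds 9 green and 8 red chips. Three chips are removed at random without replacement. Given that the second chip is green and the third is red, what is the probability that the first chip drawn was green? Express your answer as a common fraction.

8/15

P(first=green and the second chip is green and the third is red) = (9/17)·(8/16)·(8/15) = 12/85.
P(E) = Σ over first color = 12/85 + 21/170 = 9/34.
By Bayes, P(first=green | E) = 12/85 / 9/34 = 8/15 ≈ 0.5333.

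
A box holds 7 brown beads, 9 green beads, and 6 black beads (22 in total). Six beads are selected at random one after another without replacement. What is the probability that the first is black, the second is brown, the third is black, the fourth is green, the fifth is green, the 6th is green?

7/3553

Multiply the conditional probability of each draw in order, without replacement, so each draw removes one from its color and from the total.
P = (6/22) · (7/21) · (5/20) · (9/19) · (8/18) · (7/17) = 7/3553 ≈ 0.0020.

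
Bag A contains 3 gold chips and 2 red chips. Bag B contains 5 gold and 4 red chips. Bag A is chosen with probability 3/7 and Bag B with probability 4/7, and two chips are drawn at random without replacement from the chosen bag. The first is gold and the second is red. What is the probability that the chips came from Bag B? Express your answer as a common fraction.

100/181

P(E | Bag A) = 3/10; P(E | Bag B) = 5/18.
P(E) = 3/7·3/10 + 4/7·5/18 = 181/630.
By Bayes' rule, P(Bag B | E) = 10/63 / 181/630 = 100/181 ≈ 0.5525.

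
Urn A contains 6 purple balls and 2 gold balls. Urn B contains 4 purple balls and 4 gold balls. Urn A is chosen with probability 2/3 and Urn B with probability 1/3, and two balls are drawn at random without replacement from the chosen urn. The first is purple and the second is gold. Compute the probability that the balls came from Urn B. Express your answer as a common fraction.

P(E | Urn A) = 3/14; P(E | Urn B) = 2/7.
P(E) = 2/3·3/14 + 1/3·2/7 = 5/21.
By Bayes' rule, P(Urn B | E) = 2/21 / 5/21 = 2/5 ≈ 0.4000.

2/5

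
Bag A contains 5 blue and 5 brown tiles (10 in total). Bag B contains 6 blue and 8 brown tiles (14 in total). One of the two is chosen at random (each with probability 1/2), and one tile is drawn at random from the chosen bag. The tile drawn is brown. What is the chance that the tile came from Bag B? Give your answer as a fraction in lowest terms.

8/15

P(brown | Bag A) = 1/2; P(brown | Bag B) = 4/7.
P(brown) = 1/2·1/2 + 1/2·4/7 = 15/28.
By Bayes' rule, P(Bag B | brown) = 2/7 / 15/28 = 8/15 ≈ 0.5333.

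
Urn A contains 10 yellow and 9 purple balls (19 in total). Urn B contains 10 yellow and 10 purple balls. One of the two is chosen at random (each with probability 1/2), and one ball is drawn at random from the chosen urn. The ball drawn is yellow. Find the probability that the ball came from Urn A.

P(yellow | Urn A) = 10/19; P(yellow | Urn B) = 1/2.
P(yellow) = 1/2·10/19 + 1/2·1/2 = 39/76.
By Bayes' rule, P(Urn A | yellow) = 5/19 / 39/76 = 20/39 ≈ 0.5128.

20/39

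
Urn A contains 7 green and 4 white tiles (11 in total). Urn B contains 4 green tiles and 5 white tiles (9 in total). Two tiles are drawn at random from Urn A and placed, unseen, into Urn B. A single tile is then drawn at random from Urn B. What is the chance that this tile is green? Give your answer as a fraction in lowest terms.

Condition on how many of the transferred tiles are green (from Urn A: 7 green of 11; then Urn B has 11 total).
  0 green: C(7,0)C(4,2)/C(11,2) = 6/55; then P = 4/11
  1 green: C(7,1)C(4,1)/C(11,2) = 28/55; then P = 5/11
  2 green: C(7,2)C(4,0)/C(11,2) = 21/55; then P = 6/11
P(green from Urn B) = 58/121 ≈ 0.4793.

58/121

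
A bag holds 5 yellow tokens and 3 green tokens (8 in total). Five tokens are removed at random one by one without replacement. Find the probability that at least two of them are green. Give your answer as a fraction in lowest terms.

Sum the hypergeometric tail for j = 2,…,3 green tokens.
Favorable = C(3,2)·C(5,3) + C(3,3)·C(5,2) = 40; total = C(8,5) = 56.
P = 40/56 = 5/7 ≈ 0.7143.

5/7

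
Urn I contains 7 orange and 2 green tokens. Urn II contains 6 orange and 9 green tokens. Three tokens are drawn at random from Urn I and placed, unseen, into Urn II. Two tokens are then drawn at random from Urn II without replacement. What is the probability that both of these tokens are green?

505/1836

Condition on how many of the transferred tokens are green (from Urn I: 2 green of 9; then Urn II has 18 total).
  0 green: C(2,0)C(7,3)/C(9,3) = 5/12; then P = C(9,2)/C(18,2) = 4/17
  1 green: C(2,1)C(7,2)/C(9,3) = 1/2; then P = C(10,2)/C(18,2) = 5/17
  2 green: C(2,2)C(7,1)/C(9,3) = 1/12; then P = C(11,2)/C(18,2) = 55/153
P(both green) = 505/1836 ≈ 0.2751.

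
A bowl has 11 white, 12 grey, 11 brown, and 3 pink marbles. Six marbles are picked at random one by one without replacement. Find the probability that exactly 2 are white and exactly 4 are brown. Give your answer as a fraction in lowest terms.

Unordered draws without replacement: count favorable combinations over C(37,6).
Favorable = C(11,2) · C(12,0) · C(11,4) · C(3,0) = 18150; total = C(37,6) = 2324784.
P = 18150/2324784 = 275/35224 ≈ 0.0078.

275/35224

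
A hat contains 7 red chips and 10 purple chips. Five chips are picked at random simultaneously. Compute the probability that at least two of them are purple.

831/884

Sum the hypergeometric tail for j = 2,…,5 purple chips.
Favorable = C(10,2)·C(7,3) + C(10,3)·C(7,2) + C(10,4)·C(7,1) + C(10,5)·C(7,0) = 5817; total = C(17,5) = 6188.
P = 5817/6188 = 831/884 ≈ 0.9400.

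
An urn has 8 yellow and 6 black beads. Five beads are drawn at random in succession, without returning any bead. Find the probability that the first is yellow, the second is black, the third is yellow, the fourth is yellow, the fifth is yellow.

6/143

Multiply the conditional probability of each draw in order, without replacement, so each draw removes one from its color and from the total.
P = (8/14) · (6/13) · (7/12) · (6/11) · (5/10) = 6/143 ≈ 0.0420.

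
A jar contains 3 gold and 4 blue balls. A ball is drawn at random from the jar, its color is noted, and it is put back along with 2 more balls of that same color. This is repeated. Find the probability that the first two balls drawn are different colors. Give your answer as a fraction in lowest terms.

8/21

Either blue then gold, or gold then blue; after the first draw the total is 9.
P = (4/7)·(3/9) + (3/7)·(4/9) = 8/21 ≈ 0.3810.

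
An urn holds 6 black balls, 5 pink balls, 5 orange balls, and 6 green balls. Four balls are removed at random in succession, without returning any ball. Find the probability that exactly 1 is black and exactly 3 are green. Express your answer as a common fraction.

24/1463

Unordered draws without replacement: count favorable combinations over C(22,4).
Favorable = C(6,1) · C(5,0) · C(5,0) · C(6,3) = 120; total = C(22,4) = 7315.
P = 120/7315 = 24/1463 ≈ 0.0164.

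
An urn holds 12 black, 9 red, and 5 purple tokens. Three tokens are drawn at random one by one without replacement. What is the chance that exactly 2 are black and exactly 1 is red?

297/1300

Unordered draws without replacement: count favorable combinations over C(26,3).
Favorable = C(12,2) · C(9,1) · C(5,0) = 594; total = C(26,3) = 2600.
P = 594/2600 = 297/1300 ≈ 0.2285.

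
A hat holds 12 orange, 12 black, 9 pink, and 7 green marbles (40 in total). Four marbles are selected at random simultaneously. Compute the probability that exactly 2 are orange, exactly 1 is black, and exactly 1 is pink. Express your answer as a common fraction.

3564/45695

Unordered draws without replacement: count favorable combinations over C(40,4).
Favorable = C(12,2) · C(12,1) · C(9,1) · C(7,0) = 7128; total = C(40,4) = 91390.
P = 7128/91390 = 3564/45695 ≈ 0.0780.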